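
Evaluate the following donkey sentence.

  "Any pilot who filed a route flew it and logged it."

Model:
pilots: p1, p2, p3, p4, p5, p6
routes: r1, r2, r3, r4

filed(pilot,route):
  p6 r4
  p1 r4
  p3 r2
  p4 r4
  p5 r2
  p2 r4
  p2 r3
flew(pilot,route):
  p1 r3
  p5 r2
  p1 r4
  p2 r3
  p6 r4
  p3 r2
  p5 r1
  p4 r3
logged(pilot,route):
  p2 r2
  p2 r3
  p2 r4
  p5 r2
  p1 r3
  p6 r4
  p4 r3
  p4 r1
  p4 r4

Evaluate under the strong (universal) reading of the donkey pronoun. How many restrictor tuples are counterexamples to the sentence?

"it" takes "a route" as antecedent — a donkey pronoun bound across the clause boundary.
Strong reading: for every (p,r) with filed(p,r), flew(p,r) ∧ logged(p,r).
Restrictor pairs: (p1,r4) ✗  (p2,r3) ✓  (p2,r4) ✗  (p3,r2) ✗  (p4,r4) ✗  (p5,r2) ✓  (p6,r4) ✓
Counterexamples (restrictor pairs failing the scope): 4.

4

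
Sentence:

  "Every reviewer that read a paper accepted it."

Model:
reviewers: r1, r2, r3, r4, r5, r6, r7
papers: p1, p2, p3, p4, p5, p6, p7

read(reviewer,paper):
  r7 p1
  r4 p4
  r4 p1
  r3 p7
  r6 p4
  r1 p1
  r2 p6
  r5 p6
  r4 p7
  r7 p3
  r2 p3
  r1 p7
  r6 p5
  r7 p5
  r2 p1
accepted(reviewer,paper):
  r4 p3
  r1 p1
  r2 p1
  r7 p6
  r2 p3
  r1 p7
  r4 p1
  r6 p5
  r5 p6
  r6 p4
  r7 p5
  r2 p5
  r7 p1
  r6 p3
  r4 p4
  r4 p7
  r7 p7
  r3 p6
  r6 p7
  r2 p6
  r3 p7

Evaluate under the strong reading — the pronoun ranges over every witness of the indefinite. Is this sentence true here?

"it" takes "a paper" as antecedent — a donkey pronoun bound across the clause boundary.
Strong reading: for every (r,p) with read(r,p), accepted(r,p).
Restrictor pairs: (r1,p1) ✓  (r1,p7) ✓  (r2,p1) ✓  (r2,p3) ✓  (r2,p6) ✓  (r3,p7) ✓  (r4,p1) ✓  (r4,p4) ✓  (r4,p7) ✓  (r5,p6) ✓  (r6,p4) ✓  (r6,p5) ✓  (r7,p1) ✓  (r7,p3) ✗  (r7,p5) ✓
Counterexample: (r7,p3) is in read but fails the scope.

False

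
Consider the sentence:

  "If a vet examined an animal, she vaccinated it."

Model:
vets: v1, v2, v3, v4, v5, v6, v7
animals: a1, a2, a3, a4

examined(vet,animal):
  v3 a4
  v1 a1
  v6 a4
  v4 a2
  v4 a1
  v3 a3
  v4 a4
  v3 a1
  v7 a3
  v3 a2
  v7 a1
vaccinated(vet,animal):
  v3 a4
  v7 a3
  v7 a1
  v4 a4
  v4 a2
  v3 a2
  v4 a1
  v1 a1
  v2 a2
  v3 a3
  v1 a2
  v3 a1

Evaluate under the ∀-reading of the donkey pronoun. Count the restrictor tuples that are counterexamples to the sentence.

"it" takes "an animal" as antecedent — a donkey pronoun bound across the clause boundary.
Strong reading: for every (v,a) with examined(v,a), vaccinated(v,a).
Restrictor pairs: (v1,a1) ✓  (v3,a1) ✓  (v3,a2) ✓  (v3,a3) ✓  (v3,a4) ✓  (v4,a1) ✓  (v4,a2) ✓  (v4,a4) ✓  (v6,a4) ✗  (v7,a1) ✓  (v7,a3) ✓
Counterexamples (restrictor pairs failing the scope): 1.

1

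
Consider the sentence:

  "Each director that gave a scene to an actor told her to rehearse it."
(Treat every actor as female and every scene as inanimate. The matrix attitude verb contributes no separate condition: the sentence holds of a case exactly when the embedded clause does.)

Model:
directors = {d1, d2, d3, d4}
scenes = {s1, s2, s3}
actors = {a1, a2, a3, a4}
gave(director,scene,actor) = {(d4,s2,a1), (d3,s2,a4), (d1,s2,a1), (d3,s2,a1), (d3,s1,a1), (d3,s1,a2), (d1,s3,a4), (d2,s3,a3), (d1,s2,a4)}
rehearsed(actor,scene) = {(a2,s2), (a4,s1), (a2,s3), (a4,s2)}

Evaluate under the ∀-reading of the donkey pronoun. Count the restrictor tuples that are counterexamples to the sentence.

"her" takes "an actor" as antecedent and "it" takes "a scene"; both are donkey pronouns co-varying with the restrictor.
Strong reading: for every (d,s,a) with gave(d,s,a), rehearsed(a,s).
Restrictor triples: (d1,s2,a1)→rehearsed(a1,s2) ✗  (d1,s2,a4)→rehearsed(a4,s2) ✓  (d1,s3,a4)→rehearsed(a4,s3) ✗  (d2,s3,a3)→rehearsed(a3,s3) ✗  (d3,s1,a1)→rehearsed(a1,s1) ✗  (d3,s1,a2)→rehearsed(a2,s1) ✗  (d3,s2,a1)→rehearsed(a1,s2) ✗  (d3,s2,a4)→rehearsed(a4,s2) ✓  (d4,s2,a1)→rehearsed(a1,s2) ✗
Counterexamples (restrictor triples failing the scope): 7.

7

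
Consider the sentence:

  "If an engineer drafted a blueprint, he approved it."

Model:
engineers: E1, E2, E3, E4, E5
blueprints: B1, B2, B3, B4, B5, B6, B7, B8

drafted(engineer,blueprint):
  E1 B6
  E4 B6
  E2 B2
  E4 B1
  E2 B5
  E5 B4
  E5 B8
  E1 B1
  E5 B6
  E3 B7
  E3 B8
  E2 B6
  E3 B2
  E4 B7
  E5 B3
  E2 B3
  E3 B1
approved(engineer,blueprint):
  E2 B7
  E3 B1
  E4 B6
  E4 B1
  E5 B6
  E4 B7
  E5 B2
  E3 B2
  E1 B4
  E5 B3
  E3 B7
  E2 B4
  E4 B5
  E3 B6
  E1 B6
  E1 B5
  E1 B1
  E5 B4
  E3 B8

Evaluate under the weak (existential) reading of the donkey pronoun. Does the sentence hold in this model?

"it" takes "a blueprint" as antecedent — a donkey pronoun bound across the clause boundary.
Weak reading: every engineer e with some drafted-blueprint has at least one drafted-blueprint b such that approved(e,b).
Per engineer: E1:✓  E2:✗  E3:✓  E4:✓  E5:✓
E2 has no witness among its drafted-blueprints.

False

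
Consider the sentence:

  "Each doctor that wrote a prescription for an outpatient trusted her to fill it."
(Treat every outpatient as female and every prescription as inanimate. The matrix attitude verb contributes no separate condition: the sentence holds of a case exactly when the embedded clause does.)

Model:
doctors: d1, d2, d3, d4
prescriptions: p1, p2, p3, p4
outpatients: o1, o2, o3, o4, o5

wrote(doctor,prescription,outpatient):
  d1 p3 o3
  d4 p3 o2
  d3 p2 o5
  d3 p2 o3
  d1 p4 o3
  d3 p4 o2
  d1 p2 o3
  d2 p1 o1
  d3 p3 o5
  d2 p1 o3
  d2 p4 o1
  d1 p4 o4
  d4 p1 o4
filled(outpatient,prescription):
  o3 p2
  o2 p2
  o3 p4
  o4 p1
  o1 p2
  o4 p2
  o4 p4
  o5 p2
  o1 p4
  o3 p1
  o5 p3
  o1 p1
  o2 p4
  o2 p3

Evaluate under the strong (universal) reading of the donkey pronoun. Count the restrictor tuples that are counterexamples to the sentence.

"her" takes "an outpatient" as antecedent and "it" takes "a prescription"; both are donkey pronouns co-varying with the restrictor.
Strong reading: for every (d,p,o) with wrote(d,p,o), filled(o,p).
Restrictor triples: (d1,p2,o3)→filled(o3,p2) ✓  (d1,p3,o3)→filled(o3,p3) ✗  (d1,p4,o3)→filled(o3,p4) ✓  (d1,p4,o4)→filled(o4,p4) ✓  (d2,p1,o1)→filled(o1,p1) ✓  (d2,p1,o3)→filled(o3,p1) ✓  (d2,p4,o1)→filled(o1,p4) ✓  (d3,p2,o3)→filled(o3,p2) ✓  (d3,p2,o5)→filled(o5,p2) ✓  (d3,p3,o5)→filled(o5,p3) ✓  (d3,p4,o2)→filled(o2,p4) ✓  (d4,p1,o4)→filled(o4,p1) ✓  (d4,p3,o2)→filled(o2,p3) ✓
Counterexamples (restrictor triples failing the scope): 1.

1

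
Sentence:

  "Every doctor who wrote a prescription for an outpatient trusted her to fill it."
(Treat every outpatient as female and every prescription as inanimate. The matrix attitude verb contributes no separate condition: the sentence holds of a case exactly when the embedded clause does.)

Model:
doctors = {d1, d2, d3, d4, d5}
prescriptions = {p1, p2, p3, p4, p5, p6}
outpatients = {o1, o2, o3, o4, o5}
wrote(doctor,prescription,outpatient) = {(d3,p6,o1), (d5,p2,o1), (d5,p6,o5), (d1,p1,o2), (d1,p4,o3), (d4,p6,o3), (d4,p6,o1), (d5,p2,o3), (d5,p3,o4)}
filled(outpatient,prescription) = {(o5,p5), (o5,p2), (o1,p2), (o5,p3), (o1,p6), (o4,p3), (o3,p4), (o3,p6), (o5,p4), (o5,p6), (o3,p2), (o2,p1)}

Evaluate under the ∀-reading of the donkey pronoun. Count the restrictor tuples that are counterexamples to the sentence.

"her" takes "an outpatient" as antecedent and "it" takes "a prescription"; both are donkey pronouns co-varying with the restrictor.
Strong reading: for every (d,p,o) with wrote(d,p,o), filled(o,p).
Restrictor triples: (d1,p1,o2)→filled(o2,p1) ✓  (d1,p4,o3)→filled(o3,p4) ✓  (d3,p6,o1)→filled(o1,p6) ✓  (d4,p6,o1)→filled(o1,p6) ✓  (d4,p6,o3)→filled(o3,p6) ✓  (d5,p2,o1)→filled(o1,p2) ✓  (d5,p2,o3)→filled(o3,p2) ✓  (d5,p3,o4)→filled(o4,p3) ✓  (d5,p6,o5)→filled(o5,p6) ✓
Counterexamples (restrictor triples failing the scope): 0.

0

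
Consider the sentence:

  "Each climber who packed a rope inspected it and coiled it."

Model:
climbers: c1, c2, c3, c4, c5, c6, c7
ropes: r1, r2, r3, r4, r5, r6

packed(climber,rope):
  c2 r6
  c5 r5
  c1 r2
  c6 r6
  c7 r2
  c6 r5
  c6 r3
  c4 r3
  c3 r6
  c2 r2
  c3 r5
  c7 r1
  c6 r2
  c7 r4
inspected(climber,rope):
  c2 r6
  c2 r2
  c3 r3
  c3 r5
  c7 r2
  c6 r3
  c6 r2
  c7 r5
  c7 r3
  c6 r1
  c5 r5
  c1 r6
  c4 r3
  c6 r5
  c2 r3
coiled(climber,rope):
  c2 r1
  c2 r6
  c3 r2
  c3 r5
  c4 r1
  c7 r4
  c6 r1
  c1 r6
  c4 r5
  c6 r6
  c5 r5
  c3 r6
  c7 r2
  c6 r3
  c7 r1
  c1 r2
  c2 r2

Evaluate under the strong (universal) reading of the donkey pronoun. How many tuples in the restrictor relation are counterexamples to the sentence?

8

"it" takes "a rope" as antecedent — a donkey pronoun bound across the clause boundary.
Strong reading: for every (c,r) with packed(c,r), inspected(c,r) ∧ coiled(c,r).
Restrictor pairs: (c1,r2) ✗  (c2,r2) ✓  (c2,r6) ✓  (c3,r5) ✓  (c3,r6) ✗  (c4,r3) ✗  (c5,r5) ✓  (c6,r2) ✗  (c6,r3) ✓  (c6,r5) ✗  (c6,r6) ✗  (c7,r1) ✗  (c7,r2) ✓  (c7,r4) ✗
Counterexamples (restrictor pairs failing the scope): 8.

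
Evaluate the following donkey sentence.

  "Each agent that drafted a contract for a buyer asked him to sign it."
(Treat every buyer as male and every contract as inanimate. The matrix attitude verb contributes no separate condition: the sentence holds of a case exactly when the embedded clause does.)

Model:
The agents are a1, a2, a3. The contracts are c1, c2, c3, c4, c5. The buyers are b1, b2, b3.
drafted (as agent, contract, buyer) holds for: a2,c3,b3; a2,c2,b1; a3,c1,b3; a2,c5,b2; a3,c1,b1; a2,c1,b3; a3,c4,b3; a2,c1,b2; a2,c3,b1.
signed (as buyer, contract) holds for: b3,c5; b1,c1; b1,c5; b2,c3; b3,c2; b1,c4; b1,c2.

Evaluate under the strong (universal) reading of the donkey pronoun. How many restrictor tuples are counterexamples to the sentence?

7

"him" takes "a buyer" as antecedent and "it" takes "a contract"; both are donkey pronouns co-varying with the restrictor.
Strong reading: for every (a,c,b) with drafted(a,c,b), signed(b,c).
Restrictor triples: (a2,c1,b2)→signed(b2,c1) ✗  (a2,c1,b3)→signed(b3,c1) ✗  (a2,c2,b1)→signed(b1,c2) ✓  (a2,c3,b1)→signed(b1,c3) ✗  (a2,c3,b3)→signed(b3,c3) ✗  (a2,c5,b2)→signed(b2,c5) ✗  (a3,c1,b1)→signed(b1,c1) ✓  (a3,c1,b3)→signed(b3,c1) ✗  (a3,c4,b3)→signed(b3,c4) ✗
Counterexamples (restrictor triples failing the scope): 7.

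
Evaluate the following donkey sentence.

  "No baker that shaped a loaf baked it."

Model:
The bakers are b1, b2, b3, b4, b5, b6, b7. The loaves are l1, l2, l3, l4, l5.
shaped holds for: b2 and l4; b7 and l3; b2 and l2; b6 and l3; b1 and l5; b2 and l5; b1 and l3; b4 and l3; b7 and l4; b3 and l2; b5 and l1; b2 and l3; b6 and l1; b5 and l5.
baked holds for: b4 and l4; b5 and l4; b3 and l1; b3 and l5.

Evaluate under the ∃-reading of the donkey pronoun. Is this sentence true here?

"it" takes "a loaf" as antecedent — a donkey pronoun bound across the clause boundary.
Truth condition: for no (b,l) with shaped(b,l) does baked(b,l) hold.
Restrictor pairs — does the scope hold? (b1,l3):fails  (b1,l5):fails  (b2,l2):fails  (b2,l3):fails  (b2,l4):fails  (b2,l5):fails  (b3,l2):fails  (b4,l3):fails  (b5,l1):fails  (b5,l5):fails  (b6,l1):fails  (b6,l3):fails  (b7,l3):fails  (b7,l4):fails
Scope holds for no restrictor pair, so the sentence is true.

True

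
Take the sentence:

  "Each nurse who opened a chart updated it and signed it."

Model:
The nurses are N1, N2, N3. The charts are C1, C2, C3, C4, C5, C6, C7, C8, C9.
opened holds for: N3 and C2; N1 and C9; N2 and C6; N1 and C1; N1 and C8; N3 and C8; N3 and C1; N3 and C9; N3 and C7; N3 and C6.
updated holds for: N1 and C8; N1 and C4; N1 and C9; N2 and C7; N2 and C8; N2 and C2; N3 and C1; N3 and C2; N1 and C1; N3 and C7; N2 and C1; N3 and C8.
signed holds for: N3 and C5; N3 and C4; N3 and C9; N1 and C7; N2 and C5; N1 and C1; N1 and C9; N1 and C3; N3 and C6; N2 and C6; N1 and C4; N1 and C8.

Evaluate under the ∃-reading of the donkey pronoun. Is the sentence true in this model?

False

"it" takes "a chart" as antecedent — a donkey pronoun bound across the clause boundary.
Weak reading: every nurse n with some opened-chart has at least one opened-chart c such that updated(n,c) ∧ signed(n,c).
Per nurse: N1:✓  N2:✗  N3:✗
N2 has no witness among its opened-charts.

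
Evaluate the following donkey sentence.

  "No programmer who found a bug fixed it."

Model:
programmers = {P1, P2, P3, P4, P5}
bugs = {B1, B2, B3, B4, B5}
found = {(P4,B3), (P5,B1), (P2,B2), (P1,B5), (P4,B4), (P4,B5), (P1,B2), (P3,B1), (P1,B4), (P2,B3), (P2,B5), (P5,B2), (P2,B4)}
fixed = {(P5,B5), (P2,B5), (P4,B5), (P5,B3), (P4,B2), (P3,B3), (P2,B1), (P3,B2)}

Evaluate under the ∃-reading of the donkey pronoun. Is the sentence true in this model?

False

"it" takes "a bug" as antecedent — a donkey pronoun bound across the clause boundary.
Truth condition: for no (p,b) with found(p,b) does fixed(p,b) hold.
Restrictor pairs — does the scope hold? (P1,B2):fails  (P1,B4):fails  (P1,B5):fails  (P2,B2):fails  (P2,B3):fails  (P2,B4):fails  (P2,B5):holds  (P3,B1):fails  (P4,B3):fails  (P4,B4):fails  (P4,B5):holds  (P5,B1):fails  (P5,B2):fails
Scope holds for 2 pair(s), so the sentence is false.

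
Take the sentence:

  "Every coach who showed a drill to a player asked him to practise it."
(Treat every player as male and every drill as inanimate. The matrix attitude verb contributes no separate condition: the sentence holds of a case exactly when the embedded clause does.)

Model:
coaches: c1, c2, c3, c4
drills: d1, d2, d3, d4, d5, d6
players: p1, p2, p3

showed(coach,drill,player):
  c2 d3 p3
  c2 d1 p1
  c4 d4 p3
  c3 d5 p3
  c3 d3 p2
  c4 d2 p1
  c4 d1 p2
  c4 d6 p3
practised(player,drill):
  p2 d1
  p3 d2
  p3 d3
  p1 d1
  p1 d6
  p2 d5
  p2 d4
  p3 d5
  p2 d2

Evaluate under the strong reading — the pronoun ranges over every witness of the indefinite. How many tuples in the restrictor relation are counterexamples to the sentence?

4

"him" takes "a player" as antecedent and "it" takes "a drill"; both are donkey pronouns co-varying with the restrictor.
Strong reading: for every (c,d,p) with showed(c,d,p), practised(p,d).
Restrictor triples: (c2,d1,p1)→practised(p1,d1) ✓  (c2,d3,p3)→practised(p3,d3) ✓  (c3,d3,p2)→practised(p2,d3) ✗  (c3,d5,p3)→practised(p3,d5) ✓  (c4,d1,p2)→practised(p2,d1) ✓  (c4,d2,p1)→practised(p1,d2) ✗  (c4,d4,p3)→practised(p3,d4) ✗  (c4,d6,p3)→practised(p3,d6) ✗
Counterexamples (restrictor triples failing the scope): 4.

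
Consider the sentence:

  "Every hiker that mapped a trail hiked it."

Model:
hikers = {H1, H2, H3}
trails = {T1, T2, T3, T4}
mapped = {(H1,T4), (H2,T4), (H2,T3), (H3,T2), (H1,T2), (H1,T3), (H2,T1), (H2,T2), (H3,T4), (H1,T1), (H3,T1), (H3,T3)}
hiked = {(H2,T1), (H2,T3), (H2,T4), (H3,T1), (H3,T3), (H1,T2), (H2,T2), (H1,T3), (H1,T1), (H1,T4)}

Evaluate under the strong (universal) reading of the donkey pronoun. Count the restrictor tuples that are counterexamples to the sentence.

"it" takes "a trail" as antecedent — a donkey pronoun bound across the clause boundary.
Strong reading: for every (h,t) with mapped(h,t), hiked(h,t).
Restrictor pairs: (H1,T1) ✓  (H1,T2) ✓  (H1,T3) ✓  (H1,T4) ✓  (H2,T1) ✓  (H2,T2) ✓  (H2,T3) ✓  (H2,T4) ✓  (H3,T1) ✓  (H3,T2) ✗  (H3,T3) ✓  (H3,T4) ✗
Counterexamples (restrictor pairs failing the scope): 2.

2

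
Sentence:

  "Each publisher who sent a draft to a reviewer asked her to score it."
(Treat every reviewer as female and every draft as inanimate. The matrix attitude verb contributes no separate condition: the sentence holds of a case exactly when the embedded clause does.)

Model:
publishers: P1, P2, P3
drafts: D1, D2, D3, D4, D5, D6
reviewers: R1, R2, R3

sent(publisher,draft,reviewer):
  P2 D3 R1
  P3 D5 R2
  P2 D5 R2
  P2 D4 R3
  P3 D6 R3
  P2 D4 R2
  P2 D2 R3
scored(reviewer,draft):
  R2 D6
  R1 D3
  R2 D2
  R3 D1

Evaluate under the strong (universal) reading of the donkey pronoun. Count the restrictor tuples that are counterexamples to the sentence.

6

"her" takes "a reviewer" as antecedent and "it" takes "a draft"; both are donkey pronouns co-varying with the restrictor.
Strong reading: for every (p,d,r) with sent(p,d,r), scored(r,d).
Restrictor triples: (P2,D2,R3)→scored(R3,D2) ✗  (P2,D3,R1)→scored(R1,D3) ✓  (P2,D4,R2)→scored(R2,D4) ✗  (P2,D4,R3)→scored(R3,D4) ✗  (P2,D5,R2)→scored(R2,D5) ✗  (P3,D5,R2)→scored(R2,D5) ✗  (P3,D6,R3)→scored(R3,D6) ✗
Counterexamples (restrictor triples failing the scope): 6.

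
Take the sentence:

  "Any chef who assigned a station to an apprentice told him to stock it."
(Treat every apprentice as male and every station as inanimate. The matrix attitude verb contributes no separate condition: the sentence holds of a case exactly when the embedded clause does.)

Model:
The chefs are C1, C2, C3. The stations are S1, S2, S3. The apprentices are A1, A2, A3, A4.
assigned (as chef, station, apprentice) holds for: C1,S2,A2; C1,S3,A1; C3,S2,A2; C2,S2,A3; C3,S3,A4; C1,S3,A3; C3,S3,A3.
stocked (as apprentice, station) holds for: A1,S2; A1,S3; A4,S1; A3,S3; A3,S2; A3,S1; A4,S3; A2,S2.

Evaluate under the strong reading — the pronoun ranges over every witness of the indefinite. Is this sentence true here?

True

"him" takes "an apprentice" as antecedent and "it" takes "a station"; both are donkey pronouns co-varying with the restrictor.
Strong reading: for every (c,s,a) with assigned(c,s,a), stocked(a,s).
Restrictor triples: (C1,S2,A2)→stocked(A2,S2) ✓  (C1,S3,A1)→stocked(A1,S3) ✓  (C1,S3,A3)→stocked(A3,S3) ✓  (C2,S2,A3)→stocked(A3,S2) ✓  (C3,S2,A2)→stocked(A2,S2) ✓  (C3,S3,A3)→stocked(A3,S3) ✓  (C3,S3,A4)→stocked(A4,S3) ✓
Every restrictor triple satisfies the scope.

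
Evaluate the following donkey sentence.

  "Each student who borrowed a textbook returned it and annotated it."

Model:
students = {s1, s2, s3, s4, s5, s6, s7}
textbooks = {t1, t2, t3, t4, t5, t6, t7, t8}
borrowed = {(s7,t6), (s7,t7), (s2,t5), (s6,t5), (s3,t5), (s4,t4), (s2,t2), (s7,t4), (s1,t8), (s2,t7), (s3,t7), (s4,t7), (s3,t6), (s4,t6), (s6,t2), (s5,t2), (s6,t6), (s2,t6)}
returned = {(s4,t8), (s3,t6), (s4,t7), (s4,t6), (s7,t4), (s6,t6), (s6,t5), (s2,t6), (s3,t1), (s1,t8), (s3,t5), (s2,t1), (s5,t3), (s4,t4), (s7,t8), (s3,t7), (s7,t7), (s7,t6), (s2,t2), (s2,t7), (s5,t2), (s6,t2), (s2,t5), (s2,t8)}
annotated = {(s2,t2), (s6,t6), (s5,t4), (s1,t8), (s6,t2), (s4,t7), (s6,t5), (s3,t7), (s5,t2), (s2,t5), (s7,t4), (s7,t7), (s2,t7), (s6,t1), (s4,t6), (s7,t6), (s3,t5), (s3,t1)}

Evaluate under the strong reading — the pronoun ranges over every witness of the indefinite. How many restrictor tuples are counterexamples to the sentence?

3

"it" takes "a textbook" as antecedent — a donkey pronoun bound across the clause boundary.
Strong reading: for every (s,t) with borrowed(s,t), returned(s,t) ∧ annotated(s,t).
Restrictor pairs: (s1,t8) ✓  (s2,t2) ✓  (s2,t5) ✓  (s2,t6) ✗  (s2,t7) ✓  (s3,t5) ✓  (s3,t6) ✗  (s3,t7) ✓  (s4,t4) ✗  (s4,t6) ✓  (s4,t7) ✓  (s5,t2) ✓  (s6,t2) ✓  (s6,t5) ✓  (s6,t6) ✓  (s7,t4) ✓  (s7,t6) ✓  (s7,t7) ✓
Counterexamples (restrictor pairs failing the scope): 3.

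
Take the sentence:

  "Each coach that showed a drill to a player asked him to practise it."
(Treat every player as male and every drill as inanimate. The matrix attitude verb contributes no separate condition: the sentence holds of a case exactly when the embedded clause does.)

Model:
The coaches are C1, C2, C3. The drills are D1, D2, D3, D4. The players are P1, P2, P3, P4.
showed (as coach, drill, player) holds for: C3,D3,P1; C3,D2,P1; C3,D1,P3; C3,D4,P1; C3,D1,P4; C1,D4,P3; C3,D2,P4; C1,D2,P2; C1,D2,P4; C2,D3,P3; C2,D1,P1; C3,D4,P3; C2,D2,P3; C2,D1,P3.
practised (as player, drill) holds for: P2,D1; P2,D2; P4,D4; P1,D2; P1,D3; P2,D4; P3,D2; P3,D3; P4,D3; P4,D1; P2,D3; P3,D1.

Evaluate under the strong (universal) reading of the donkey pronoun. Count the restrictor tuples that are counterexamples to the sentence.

"him" takes "a player" as antecedent and "it" takes "a drill"; both are donkey pronouns co-varying with the restrictor.
Strong reading: for every (c,d,p) with showed(c,d,p), practised(p,d).
Restrictor triples: (C1,D2,P2)→practised(P2,D2) ✓  (C1,D2,P4)→practised(P4,D2) ✗  (C1,D4,P3)→practised(P3,D4) ✗  (C2,D1,P1)→practised(P1,D1) ✗  (C2,D1,P3)→practised(P3,D1) ✓  (C2,D2,P3)→practised(P3,D2) ✓  (C2,D3,P3)→practised(P3,D3) ✓  (C3,D1,P3)→practised(P3,D1) ✓  (C3,D1,P4)→practised(P4,D1) ✓  (C3,D2,P1)→practised(P1,D2) ✓  (C3,D2,P4)→practised(P4,D2) ✗  (C3,D3,P1)→practised(P1,D3) ✓  (C3,D4,P1)→practised(P1,D4) ✗  (C3,D4,P3)→practised(P3,D4) ✗
Counterexamples (restrictor triples failing the scope): 6.

6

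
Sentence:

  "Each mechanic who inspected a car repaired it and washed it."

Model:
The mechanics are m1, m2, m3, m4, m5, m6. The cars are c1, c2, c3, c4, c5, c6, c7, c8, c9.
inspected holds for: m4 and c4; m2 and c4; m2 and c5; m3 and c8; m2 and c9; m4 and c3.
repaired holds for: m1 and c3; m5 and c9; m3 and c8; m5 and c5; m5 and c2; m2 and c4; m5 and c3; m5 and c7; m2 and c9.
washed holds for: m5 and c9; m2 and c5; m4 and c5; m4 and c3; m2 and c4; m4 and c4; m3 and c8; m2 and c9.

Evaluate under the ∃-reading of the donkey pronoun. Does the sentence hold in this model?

"it" takes "a car" as antecedent — a donkey pronoun bound across the clause boundary.
Weak reading: every mechanic m with some inspected-car has at least one inspected-car c such that repaired(m,c) ∧ washed(m,c).
Per mechanic: m2:✓  m3:✓  m4:✗
m4 has no witness among its inspected-cars.

False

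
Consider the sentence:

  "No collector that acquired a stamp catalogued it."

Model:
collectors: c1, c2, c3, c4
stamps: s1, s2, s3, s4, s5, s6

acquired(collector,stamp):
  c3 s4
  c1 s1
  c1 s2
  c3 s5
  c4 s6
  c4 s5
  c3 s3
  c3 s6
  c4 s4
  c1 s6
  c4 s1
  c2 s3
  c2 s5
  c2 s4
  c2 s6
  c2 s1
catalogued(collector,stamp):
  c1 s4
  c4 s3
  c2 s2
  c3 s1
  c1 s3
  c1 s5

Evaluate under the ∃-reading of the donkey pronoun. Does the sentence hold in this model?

"it" takes "a stamp" as antecedent — a donkey pronoun bound across the clause boundary.
Truth condition: for no (c,s) with acquired(c,s) does catalogued(c,s) hold.
Restrictor pairs — does the scope hold? (c1,s1):fails  (c1,s2):fails  (c1,s6):fails  (c2,s1):fails  (c2,s3):fails  (c2,s4):fails  (c2,s5):fails  (c2,s6):fails  (c3,s3):fails  (c3,s4):fails  (c3,s5):fails  (c3,s6):fails  (c4,s1):fails  (c4,s4):fails  (c4,s5):fails  (c4,s6):fails
Scope holds for no restrictor pair, so the sentence is true.

True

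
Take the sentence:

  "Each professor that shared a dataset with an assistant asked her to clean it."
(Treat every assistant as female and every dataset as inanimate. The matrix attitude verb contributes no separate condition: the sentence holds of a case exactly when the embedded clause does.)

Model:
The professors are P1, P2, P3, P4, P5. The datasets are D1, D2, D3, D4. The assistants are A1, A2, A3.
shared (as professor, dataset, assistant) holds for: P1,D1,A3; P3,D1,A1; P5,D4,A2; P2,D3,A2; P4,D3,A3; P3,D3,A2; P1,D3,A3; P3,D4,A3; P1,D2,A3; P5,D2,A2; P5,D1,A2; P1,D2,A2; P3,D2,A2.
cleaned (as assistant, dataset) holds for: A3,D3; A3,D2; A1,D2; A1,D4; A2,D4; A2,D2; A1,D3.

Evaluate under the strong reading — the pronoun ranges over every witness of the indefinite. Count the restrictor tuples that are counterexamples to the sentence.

6

"her" takes "an assistant" as antecedent and "it" takes "a dataset"; both are donkey pronouns co-varying with the restrictor.
Strong reading: for every (p,d,a) with shared(p,d,a), cleaned(a,d).
Restrictor triples: (P1,D1,A3)→cleaned(A3,D1) ✗  (P1,D2,A2)→cleaned(A2,D2) ✓  (P1,D2,A3)→cleaned(A3,D2) ✓  (P1,D3,A3)→cleaned(A3,D3) ✓  (P2,D3,A2)→cleaned(A2,D3) ✗  (P3,D1,A1)→cleaned(A1,D1) ✗  (P3,D2,A2)→cleaned(A2,D2) ✓  (P3,D3,A2)→cleaned(A2,D3) ✗  (P3,D4,A3)→cleaned(A3,D4) ✗  (P4,D3,A3)→cleaned(A3,D3) ✓  (P5,D1,A2)→cleaned(A2,D1) ✗  (P5,D2,A2)→cleaned(A2,D2) ✓  (P5,D4,A2)→cleaned(A2,D4) ✓
Counterexamples (restrictor triples failing the scope): 6.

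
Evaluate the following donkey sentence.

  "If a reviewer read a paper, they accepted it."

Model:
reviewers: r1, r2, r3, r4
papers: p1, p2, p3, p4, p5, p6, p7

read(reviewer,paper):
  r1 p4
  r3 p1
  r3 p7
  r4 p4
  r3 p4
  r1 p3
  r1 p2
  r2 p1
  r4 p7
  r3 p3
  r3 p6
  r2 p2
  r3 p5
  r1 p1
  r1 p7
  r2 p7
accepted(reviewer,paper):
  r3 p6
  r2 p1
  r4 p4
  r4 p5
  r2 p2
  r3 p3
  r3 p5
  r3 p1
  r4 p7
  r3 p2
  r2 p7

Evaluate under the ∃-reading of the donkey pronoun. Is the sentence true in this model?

"it" takes "a paper" as antecedent — a donkey pronoun bound across the clause boundary.
Weak reading: every reviewer r with some read-paper has at least one read-paper p such that accepted(r,p).
Per reviewer: r1:✗  r2:✓  r3:✓  r4:✓
r1 has no witness among its read-papers.

False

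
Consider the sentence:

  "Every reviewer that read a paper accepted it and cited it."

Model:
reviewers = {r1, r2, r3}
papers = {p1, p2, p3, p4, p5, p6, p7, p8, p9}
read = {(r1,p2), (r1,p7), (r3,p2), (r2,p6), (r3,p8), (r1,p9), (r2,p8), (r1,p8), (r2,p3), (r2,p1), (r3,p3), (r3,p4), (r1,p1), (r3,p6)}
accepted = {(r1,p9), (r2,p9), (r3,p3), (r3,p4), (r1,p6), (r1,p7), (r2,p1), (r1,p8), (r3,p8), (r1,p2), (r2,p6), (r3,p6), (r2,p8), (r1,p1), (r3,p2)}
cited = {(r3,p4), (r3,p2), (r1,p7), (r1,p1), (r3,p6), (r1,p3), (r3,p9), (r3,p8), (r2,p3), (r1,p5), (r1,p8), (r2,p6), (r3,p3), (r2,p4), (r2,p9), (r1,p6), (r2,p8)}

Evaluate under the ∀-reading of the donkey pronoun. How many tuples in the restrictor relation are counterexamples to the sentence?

"it" takes "a paper" as antecedent — a donkey pronoun bound across the clause boundary.
Strong reading: for every (r,p) with read(r,p), accepted(r,p) ∧ cited(r,p).
Restrictor pairs: (r1,p1) ✓  (r1,p2) ✗  (r1,p7) ✓  (r1,p8) ✓  (r1,p9) ✗  (r2,p1) ✗  (r2,p3) ✗  (r2,p6) ✓  (r2,p8) ✓  (r3,p2) ✓  (r3,p3) ✓  (r3,p4) ✓  (r3,p6) ✓  (r3,p8) ✓
Counterexamples (restrictor pairs failing the scope): 4.

4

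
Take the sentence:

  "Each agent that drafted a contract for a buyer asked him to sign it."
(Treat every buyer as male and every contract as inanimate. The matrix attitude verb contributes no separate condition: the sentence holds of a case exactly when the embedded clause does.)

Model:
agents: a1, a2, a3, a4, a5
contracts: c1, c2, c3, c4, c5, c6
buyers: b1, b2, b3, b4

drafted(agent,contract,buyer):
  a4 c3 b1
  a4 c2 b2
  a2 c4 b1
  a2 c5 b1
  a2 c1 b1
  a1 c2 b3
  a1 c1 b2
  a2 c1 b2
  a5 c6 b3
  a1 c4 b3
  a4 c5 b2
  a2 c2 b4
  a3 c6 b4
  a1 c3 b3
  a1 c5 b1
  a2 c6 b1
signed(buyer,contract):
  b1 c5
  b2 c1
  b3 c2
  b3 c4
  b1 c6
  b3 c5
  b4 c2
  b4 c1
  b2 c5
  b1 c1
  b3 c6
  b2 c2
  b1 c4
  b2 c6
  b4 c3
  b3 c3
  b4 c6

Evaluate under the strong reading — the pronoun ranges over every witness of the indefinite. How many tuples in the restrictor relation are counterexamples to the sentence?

1

"him" takes "a buyer" as antecedent and "it" takes "a contract"; both are donkey pronouns co-varying with the restrictor.
Strong reading: for every (a,c,b) with drafted(a,c,b), signed(b,c).
Restrictor triples: (a1,c1,b2)→signed(b2,c1) ✓  (a1,c2,b3)→signed(b3,c2) ✓  (a1,c3,b3)→signed(b3,c3) ✓  (a1,c4,b3)→signed(b3,c4) ✓  (a1,c5,b1)→signed(b1,c5) ✓  (a2,c1,b1)→signed(b1,c1) ✓  (a2,c1,b2)→signed(b2,c1) ✓  (a2,c2,b4)→signed(b4,c2) ✓  (a2,c4,b1)→signed(b1,c4) ✓  (a2,c5,b1)→signed(b1,c5) ✓  (a2,c6,b1)→signed(b1,c6) ✓  (a3,c6,b4)→signed(b4,c6) ✓  (a4,c2,b2)→signed(b2,c2) ✓  (a4,c3,b1)→signed(b1,c3) ✗  (a4,c5,b2)→signed(b2,c5) ✓  (a5,c6,b3)→signed(b3,c6) ✓
Counterexamples (restrictor triples failing the scope): 1.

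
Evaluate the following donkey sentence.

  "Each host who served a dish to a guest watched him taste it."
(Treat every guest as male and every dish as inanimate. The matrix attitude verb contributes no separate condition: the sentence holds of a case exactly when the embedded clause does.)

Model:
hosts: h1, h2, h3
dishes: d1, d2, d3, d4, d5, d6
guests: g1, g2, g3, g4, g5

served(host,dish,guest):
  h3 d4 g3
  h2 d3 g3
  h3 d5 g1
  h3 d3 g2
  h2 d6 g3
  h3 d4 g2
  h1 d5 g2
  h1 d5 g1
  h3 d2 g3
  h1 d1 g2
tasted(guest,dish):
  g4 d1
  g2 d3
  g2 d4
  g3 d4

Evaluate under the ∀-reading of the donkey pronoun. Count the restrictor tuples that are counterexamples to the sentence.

"him" takes "a guest" as antecedent and "it" takes "a dish"; both are donkey pronouns co-varying with the restrictor.
Strong reading: for every (h,d,g) with served(h,d,g), tasted(g,d).
Restrictor triples: (h1,d1,g2)→tasted(g2,d1) ✗  (h1,d5,g1)→tasted(g1,d5) ✗  (h1,d5,g2)→tasted(g2,d5) ✗  (h2,d3,g3)→tasted(g3,d3) ✗  (h2,d6,g3)→tasted(g3,d6) ✗  (h3,d2,g3)→tasted(g3,d2) ✗  (h3,d3,g2)→tasted(g2,d3) ✓  (h3,d4,g2)→tasted(g2,d4) ✓  (h3,d4,g3)→tasted(g3,d4) ✓  (h3,d5,g1)→tasted(g1,d5) ✗
Counterexamples (restrictor triples failing the scope): 7.

7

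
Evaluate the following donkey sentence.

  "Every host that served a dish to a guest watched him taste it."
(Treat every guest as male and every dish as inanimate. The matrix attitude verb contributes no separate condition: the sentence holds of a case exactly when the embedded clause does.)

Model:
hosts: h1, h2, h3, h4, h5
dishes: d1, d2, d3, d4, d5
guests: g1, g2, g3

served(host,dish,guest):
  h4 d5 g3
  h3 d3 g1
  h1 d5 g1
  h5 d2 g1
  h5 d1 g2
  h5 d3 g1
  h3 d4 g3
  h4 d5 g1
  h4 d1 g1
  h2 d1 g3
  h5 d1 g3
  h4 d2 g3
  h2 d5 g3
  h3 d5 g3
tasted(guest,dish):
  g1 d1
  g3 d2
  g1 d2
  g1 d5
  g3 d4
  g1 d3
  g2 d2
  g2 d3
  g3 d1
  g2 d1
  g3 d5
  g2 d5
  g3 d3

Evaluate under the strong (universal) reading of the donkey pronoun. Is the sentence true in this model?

"him" takes "a guest" as antecedent and "it" takes "a dish"; both are donkey pronouns co-varying with the restrictor.
Strong reading: for every (h,d,g) with served(h,d,g), tasted(g,d).
Restrictor triples: (h1,d5,g1)→tasted(g1,d5) ✓  (h2,d1,g3)→tasted(g3,d1) ✓  (h2,d5,g3)→tasted(g3,d5) ✓  (h3,d3,g1)→tasted(g1,d3) ✓  (h3,d4,g3)→tasted(g3,d4) ✓  (h3,d5,g3)→tasted(g3,d5) ✓  (h4,d1,g1)→tasted(g1,d1) ✓  (h4,d2,g3)→tasted(g3,d2) ✓  (h4,d5,g1)→tasted(g1,d5) ✓  (h4,d5,g3)→tasted(g3,d5) ✓  (h5,d1,g2)→tasted(g2,d1) ✓  (h5,d1,g3)→tasted(g3,d1) ✓  (h5,d2,g1)→tasted(g1,d2) ✓  (h5,d3,g1)→tasted(g1,d3) ✓
Every restrictor triple satisfies the scope.

True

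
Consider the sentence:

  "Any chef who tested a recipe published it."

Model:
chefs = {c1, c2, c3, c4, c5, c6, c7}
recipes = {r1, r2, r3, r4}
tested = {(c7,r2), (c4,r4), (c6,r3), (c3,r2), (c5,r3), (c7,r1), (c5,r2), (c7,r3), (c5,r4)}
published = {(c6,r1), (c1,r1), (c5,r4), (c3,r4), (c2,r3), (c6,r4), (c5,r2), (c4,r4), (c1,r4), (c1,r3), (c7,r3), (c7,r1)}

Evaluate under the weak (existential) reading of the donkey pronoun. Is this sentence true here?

"it" takes "a recipe" as antecedent — a donkey pronoun bound across the clause boundary.
Weak reading: every chef c with some tested-recipe has at least one tested-recipe r such that published(c,r).
Per chef: c3:✗  c4:✓  c5:✓  c6:✗  c7:✓
c3 has no witness among its tested-recipes.

False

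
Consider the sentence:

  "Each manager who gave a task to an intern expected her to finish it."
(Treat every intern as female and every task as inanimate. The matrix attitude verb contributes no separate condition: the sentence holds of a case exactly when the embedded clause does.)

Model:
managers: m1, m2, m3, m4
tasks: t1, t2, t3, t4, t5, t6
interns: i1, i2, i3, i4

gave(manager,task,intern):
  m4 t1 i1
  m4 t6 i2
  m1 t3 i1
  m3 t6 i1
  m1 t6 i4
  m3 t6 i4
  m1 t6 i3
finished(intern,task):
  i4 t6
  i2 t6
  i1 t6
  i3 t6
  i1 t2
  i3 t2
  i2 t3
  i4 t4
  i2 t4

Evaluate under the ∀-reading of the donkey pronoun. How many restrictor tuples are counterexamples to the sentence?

2

"her" takes "an intern" as antecedent and "it" takes "a task"; both are donkey pronouns co-varying with the restrictor.
Strong reading: for every (m,t,i) with gave(m,t,i), finished(i,t).
Restrictor triples: (m1,t3,i1)→finished(i1,t3) ✗  (m1,t6,i3)→finished(i3,t6) ✓  (m1,t6,i4)→finished(i4,t6) ✓  (m3,t6,i1)→finished(i1,t6) ✓  (m3,t6,i4)→finished(i4,t6) ✓  (m4,t1,i1)→finished(i1,t1) ✗  (m4,t6,i2)→finished(i2,t6) ✓
Counterexamples (restrictor triples failing the scope): 2.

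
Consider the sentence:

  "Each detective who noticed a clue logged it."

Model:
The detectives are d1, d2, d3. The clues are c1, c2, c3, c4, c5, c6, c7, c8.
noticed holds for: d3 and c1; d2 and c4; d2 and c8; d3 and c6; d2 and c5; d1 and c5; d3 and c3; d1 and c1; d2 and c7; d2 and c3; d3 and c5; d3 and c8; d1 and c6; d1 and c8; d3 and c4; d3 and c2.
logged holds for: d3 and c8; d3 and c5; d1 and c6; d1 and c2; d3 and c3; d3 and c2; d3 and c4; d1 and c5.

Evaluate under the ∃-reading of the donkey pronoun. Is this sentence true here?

False

"it" takes "a clue" as antecedent — a donkey pronoun bound across the clause boundary.
Weak reading: every detective d with some noticed-clue has at least one noticed-clue c such that logged(d,c).
Per detective: d1:✓  d2:✗  d3:✓
d2 has no witness among its noticed-clues.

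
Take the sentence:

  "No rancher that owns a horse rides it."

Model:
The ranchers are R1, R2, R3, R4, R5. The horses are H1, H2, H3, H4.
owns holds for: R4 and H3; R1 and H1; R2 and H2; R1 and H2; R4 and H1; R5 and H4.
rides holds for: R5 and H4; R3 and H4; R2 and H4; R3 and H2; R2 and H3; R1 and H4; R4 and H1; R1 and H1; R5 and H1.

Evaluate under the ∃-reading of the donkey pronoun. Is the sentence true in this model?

False

"it" takes "a horse" as antecedent — a donkey pronoun bound across the clause boundary.
Truth condition: for no (r,h) with owns(r,h) does rides(r,h) hold.
Restrictor pairs — does the scope hold? (R1,H1):holds  (R1,H2):fails  (R2,H2):fails  (R4,H1):holds  (R4,H3):fails  (R5,H4):holds
Scope holds for 3 pair(s), so the sentence is false.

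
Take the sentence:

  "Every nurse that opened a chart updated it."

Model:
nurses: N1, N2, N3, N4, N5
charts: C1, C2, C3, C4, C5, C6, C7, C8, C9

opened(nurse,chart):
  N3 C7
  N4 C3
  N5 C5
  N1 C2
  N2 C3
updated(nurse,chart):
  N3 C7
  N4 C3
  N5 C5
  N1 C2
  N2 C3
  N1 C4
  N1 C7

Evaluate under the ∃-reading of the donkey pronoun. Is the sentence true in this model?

True

"it" takes "a chart" as antecedent — a donkey pronoun bound across the clause boundary.
Weak reading: every nurse n with some opened-chart has at least one opened-chart c such that updated(n,c).
Per nurse: N1:✓  N2:✓  N3:✓  N4:✓  N5:✓
Every nurse in the restrictor has a witness.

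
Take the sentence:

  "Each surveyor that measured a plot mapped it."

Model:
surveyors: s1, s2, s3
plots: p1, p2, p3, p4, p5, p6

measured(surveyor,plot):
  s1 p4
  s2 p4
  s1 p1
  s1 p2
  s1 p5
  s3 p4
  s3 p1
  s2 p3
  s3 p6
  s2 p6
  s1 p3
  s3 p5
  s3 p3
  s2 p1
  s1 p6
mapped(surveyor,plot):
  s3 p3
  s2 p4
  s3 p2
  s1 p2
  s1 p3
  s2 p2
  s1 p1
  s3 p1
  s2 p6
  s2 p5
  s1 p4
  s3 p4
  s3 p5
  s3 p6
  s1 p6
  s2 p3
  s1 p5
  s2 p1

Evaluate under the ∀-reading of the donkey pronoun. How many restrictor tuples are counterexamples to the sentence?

"it" takes "a plot" as antecedent — a donkey pronoun bound across the clause boundary.
Strong reading: for every (s,p) with measured(s,p), mapped(s,p).
Restrictor pairs: (s1,p1) ✓  (s1,p2) ✓  (s1,p3) ✓  (s1,p4) ✓  (s1,p5) ✓  (s1,p6) ✓  (s2,p1) ✓  (s2,p3) ✓  (s2,p4) ✓  (s2,p6) ✓  (s3,p1) ✓  (s3,p3) ✓  (s3,p4) ✓  (s3,p5) ✓  (s3,p6) ✓
Counterexamples (restrictor pairs failing the scope): 0.

0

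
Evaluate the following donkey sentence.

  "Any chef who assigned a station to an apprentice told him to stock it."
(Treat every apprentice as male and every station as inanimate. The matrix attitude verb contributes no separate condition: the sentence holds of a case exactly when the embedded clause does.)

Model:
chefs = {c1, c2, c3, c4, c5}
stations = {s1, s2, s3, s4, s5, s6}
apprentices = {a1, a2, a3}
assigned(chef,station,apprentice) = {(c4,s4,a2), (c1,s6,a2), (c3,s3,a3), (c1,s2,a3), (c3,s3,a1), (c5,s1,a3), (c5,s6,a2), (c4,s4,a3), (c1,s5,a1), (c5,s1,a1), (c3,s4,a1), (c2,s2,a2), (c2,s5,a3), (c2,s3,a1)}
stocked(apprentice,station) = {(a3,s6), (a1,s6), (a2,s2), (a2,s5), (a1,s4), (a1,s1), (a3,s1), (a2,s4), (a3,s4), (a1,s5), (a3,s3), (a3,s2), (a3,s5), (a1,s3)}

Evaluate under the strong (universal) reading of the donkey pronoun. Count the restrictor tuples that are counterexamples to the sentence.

2

"him" takes "an apprentice" as antecedent and "it" takes "a station"; both are donkey pronouns co-varying with the restrictor.
Strong reading: for every (c,s,a) with assigned(c,s,a), stocked(a,s).
Restrictor triples: (c1,s2,a3)→stocked(a3,s2) ✓  (c1,s5,a1)→stocked(a1,s5) ✓  (c1,s6,a2)→stocked(a2,s6) ✗  (c2,s2,a2)→stocked(a2,s2) ✓  (c2,s3,a1)→stocked(a1,s3) ✓  (c2,s5,a3)→stocked(a3,s5) ✓  (c3,s3,a1)→stocked(a1,s3) ✓  (c3,s3,a3)→stocked(a3,s3) ✓  (c3,s4,a1)→stocked(a1,s4) ✓  (c4,s4,a2)→stocked(a2,s4) ✓  (c4,s4,a3)→stocked(a3,s4) ✓  (c5,s1,a1)→stocked(a1,s1) ✓  (c5,s1,a3)→stocked(a3,s1) ✓  (c5,s6,a2)→stocked(a2,s6) ✗
Counterexamples (restrictor triples failing the scope): 2.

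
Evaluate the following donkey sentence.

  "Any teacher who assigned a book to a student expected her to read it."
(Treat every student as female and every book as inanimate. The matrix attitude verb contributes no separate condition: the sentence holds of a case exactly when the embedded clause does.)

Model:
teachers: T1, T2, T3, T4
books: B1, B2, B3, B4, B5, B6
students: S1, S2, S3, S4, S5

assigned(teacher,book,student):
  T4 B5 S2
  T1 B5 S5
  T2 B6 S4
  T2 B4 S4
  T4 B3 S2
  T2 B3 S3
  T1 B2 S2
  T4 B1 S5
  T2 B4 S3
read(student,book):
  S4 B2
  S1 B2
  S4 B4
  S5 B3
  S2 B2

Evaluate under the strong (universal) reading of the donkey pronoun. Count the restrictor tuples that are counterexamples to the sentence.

"her" takes "a student" as antecedent and "it" takes "a book"; both are donkey pronouns co-varying with the restrictor.
Strong reading: for every (t,b,s) with assigned(t,b,s), read(s,b).
Restrictor triples: (T1,B2,S2)→read(S2,B2) ✓  (T1,B5,S5)→read(S5,B5) ✗  (T2,B3,S3)→read(S3,B3) ✗  (T2,B4,S3)→read(S3,B4) ✗  (T2,B4,S4)→read(S4,B4) ✓  (T2,B6,S4)→read(S4,B6) ✗  (T4,B1,S5)→read(S5,B1) ✗  (T4,B3,S2)→read(S2,B3) ✗  (T4,B5,S2)→read(S2,B5) ✗
Counterexamples (restrictor triples failing the scope): 7.

7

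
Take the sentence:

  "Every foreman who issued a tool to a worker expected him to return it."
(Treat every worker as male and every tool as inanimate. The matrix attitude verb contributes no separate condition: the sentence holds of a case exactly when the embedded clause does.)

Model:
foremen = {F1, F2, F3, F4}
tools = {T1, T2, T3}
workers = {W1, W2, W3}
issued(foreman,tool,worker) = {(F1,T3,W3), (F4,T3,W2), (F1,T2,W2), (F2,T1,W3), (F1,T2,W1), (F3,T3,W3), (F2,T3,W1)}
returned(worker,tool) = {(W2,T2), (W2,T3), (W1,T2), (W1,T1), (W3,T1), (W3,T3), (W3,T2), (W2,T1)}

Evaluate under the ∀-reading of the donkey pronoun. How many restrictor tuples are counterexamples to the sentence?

"him" takes "a worker" as antecedent and "it" takes "a tool"; both are donkey pronouns co-varying with the restrictor.
Strong reading: for every (f,t,w) with issued(f,t,w), returned(w,t).
Restrictor triples: (F1,T2,W1)→returned(W1,T2) ✓  (F1,T2,W2)→returned(W2,T2) ✓  (F1,T3,W3)→returned(W3,T3) ✓  (F2,T1,W3)→returned(W3,T1) ✓  (F2,T3,W1)→returned(W1,T3) ✗  (F3,T3,W3)→returned(W3,T3) ✓  (F4,T3,W2)→returned(W2,T3) ✓
Counterexamples (restrictor triples failing the scope): 1.

1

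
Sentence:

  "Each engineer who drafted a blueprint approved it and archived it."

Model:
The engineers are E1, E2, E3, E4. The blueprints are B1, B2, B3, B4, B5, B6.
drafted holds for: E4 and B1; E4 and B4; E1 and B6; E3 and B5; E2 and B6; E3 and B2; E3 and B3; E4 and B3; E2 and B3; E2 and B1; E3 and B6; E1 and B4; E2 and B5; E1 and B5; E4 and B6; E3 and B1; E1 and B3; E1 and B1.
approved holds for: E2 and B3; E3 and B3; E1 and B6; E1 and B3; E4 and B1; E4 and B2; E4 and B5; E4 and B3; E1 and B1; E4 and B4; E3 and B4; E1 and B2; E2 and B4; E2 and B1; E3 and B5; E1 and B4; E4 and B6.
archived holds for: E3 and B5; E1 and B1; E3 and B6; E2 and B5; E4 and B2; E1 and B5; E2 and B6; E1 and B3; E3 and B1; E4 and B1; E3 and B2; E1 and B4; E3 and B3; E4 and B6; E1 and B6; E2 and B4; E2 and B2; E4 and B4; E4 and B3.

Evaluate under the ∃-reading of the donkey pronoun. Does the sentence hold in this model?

False

"it" takes "a blueprint" as antecedent — a donkey pronoun bound across the clause boundary.
Weak reading: every engineer e with some drafted-blueprint has at least one drafted-blueprint b such that approved(e,b) ∧ archived(e,b).
Per engineer: E1:✓  E2:✗  E3:✓  E4:✓
E2 has no witness among its drafted-blueprints.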